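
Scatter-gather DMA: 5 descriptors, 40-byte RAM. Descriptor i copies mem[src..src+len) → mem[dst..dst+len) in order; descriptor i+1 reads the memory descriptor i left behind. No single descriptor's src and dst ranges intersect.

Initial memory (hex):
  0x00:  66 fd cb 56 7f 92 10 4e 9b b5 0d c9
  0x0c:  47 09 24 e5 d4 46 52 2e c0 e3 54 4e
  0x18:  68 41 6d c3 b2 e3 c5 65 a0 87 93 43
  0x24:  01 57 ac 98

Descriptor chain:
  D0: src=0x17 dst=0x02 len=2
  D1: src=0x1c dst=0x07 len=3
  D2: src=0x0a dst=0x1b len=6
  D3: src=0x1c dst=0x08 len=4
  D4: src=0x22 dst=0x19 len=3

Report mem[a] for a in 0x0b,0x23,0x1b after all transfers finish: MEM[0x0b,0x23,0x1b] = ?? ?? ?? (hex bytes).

MEM[0x0b,0x23,0x1b] = 24 43 01

#0 dst[0x02+2] := {0x4e,0x68}
#1 dst[0x07+3] := {0xb2,0xe3,0xc5}
#2 dst[0x1b+6] := {0x0d,0xc9,0x47,0x09,0x24,0xe5}
#3 dst[0x08+4] := {0xc9,0x47,0x09,0x24}
#4 dst[0x19+3] := {0x93,0x43,0x01}
query mem[0x0b]=0x24, mem[0x23]=0x43, mem[0x1b]=0x01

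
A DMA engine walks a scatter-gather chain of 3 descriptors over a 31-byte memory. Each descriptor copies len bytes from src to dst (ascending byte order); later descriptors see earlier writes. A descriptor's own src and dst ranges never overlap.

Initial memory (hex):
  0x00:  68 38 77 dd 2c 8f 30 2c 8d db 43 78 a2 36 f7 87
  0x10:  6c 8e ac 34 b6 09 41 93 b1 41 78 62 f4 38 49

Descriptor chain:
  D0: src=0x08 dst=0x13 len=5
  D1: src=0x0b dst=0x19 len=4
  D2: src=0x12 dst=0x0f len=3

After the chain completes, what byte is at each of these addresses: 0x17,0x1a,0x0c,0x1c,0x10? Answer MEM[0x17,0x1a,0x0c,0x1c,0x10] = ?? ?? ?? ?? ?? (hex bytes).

[0] 0x08->0x13 len=5 : 8d db 43 78 a2
[1] 0x0b->0x19 len=4 : 78 a2 36 f7
[2] 0x12->0x0f len=3 : ac 8d db
query mem[0x17]=0xa2, mem[0x1a]=0xa2, mem[0x0c]=0xa2, mem[0x1c]=0xf7, mem[0x10]=0x8d

MEM[0x17,0x1a,0x0c,0x1c,0x10] = a2 a2 a2 f7 8d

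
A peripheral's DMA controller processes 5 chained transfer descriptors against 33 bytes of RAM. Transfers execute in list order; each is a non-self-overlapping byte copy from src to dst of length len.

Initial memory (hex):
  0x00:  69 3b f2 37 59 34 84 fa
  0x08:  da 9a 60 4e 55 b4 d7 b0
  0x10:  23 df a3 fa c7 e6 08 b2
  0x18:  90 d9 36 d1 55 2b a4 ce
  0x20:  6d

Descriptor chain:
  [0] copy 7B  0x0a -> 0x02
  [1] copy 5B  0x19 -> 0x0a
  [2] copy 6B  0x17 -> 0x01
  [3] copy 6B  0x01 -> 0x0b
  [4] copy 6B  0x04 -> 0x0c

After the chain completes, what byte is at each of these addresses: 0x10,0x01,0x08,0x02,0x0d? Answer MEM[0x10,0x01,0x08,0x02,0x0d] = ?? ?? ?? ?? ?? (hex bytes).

D0: mem[0x02..0x08] <- [60 4e 55 b4 d7 b0 23]
D1: mem[0x0a..0x0e] <- [d9 36 d1 55 2b]
D2: mem[0x01..0x06] <- [b2 90 d9 36 d1 55]
D3: mem[0x0b..0x10] <- [b2 90 d9 36 d1 55]
D4: mem[0x0c..0x11] <- [36 d1 55 b0 23 9a]
query mem[0x10]=0x23, mem[0x01]=0xb2, mem[0x08]=0x23, mem[0x02]=0x90, mem[0x0d]=0xd1

MEM[0x10,0x01,0x08,0x02,0x0d] = 23 b2 23 90 d1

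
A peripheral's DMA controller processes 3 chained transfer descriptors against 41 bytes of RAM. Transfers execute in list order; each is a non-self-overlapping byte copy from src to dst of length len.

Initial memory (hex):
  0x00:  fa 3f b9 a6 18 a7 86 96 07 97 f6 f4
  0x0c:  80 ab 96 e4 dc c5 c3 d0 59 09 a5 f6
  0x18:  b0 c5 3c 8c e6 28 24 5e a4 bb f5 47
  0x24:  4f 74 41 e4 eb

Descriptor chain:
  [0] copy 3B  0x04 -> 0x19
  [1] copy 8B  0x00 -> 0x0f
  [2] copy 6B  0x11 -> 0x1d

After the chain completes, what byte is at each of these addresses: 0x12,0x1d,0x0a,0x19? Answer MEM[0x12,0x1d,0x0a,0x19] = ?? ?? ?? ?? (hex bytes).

MEM[0x12,0x1d,0x0a,0x19] = a6 b9 f6 18

#0 dst[0x19+3] := {0x18,0xa7,0x86}
#1 dst[0x0f+8] := {0xfa,0x3f,0xb9,0xa6,0x18,0xa7,0x86,0x96}
#2 dst[0x1d+6] := {0xb9,0xa6,0x18,0xa7,0x86,0x96}
query mem[0x12]=0xa6, mem[0x1d]=0xb9, mem[0x0a]=0xf6, mem[0x19]=0x18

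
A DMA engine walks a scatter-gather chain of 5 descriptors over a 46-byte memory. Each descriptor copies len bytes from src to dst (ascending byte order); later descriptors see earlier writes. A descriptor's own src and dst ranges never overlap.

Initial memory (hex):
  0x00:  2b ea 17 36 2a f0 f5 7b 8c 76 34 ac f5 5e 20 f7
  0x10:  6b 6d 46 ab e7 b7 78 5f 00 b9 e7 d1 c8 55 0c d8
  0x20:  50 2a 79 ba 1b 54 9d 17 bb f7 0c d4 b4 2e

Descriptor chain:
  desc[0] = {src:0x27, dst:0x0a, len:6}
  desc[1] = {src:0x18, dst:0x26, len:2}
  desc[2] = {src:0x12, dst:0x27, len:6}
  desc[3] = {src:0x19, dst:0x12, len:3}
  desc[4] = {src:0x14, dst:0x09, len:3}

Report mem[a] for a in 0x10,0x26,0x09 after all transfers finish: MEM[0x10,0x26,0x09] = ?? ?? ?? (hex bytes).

MEM[0x10,0x26,0x09] = 6b 00 d1

D0: mem[0x0a..0x0f] <- [17 bb f7 0c d4 b4]
D1: mem[0x26..0x27] <- [00 b9]
D2: mem[0x27..0x2c] <- [46 ab e7 b7 78 5f]
D3: mem[0x12..0x14] <- [b9 e7 d1]
D4: mem[0x09..0x0b] <- [d1 b7 78]
query mem[0x10]=0x6b, mem[0x26]=0x00, mem[0x09]=0xd1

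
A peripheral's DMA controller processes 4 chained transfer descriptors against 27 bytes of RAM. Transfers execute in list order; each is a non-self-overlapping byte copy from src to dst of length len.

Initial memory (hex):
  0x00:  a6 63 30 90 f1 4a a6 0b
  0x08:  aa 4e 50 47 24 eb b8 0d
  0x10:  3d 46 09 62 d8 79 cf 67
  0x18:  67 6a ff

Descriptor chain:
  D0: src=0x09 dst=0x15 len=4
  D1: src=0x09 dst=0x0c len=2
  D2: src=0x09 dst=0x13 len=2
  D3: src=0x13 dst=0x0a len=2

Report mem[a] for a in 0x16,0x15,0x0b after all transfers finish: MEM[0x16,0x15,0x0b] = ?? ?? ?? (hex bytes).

  after D0: wrote 4B at 0x15 = 4e504724
  after D1: wrote 2B at 0x0c = 4e50
  after D2: wrote 2B at 0x13 = 4e50
  after D3: wrote 2B at 0x0a = 4e50
query mem[0x16]=0x50, mem[0x15]=0x4e, mem[0x0b]=0x50

MEM[0x16,0x15,0x0b] = 50 4e 50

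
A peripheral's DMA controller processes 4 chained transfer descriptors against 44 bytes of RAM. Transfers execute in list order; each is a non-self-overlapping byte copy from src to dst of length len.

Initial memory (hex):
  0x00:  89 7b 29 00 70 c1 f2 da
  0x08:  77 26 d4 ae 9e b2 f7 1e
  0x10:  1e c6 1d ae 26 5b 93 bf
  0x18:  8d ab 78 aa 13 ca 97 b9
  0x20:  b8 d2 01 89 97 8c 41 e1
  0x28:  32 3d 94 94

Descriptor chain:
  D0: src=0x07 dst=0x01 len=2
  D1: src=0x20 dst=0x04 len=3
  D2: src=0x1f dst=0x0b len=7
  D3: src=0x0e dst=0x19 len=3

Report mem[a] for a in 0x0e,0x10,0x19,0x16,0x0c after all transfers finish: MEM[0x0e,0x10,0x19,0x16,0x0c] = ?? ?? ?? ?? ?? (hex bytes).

MEM[0x0e,0x10,0x19,0x16,0x0c] = 01 97 01 93 b8

D0: mem[0x01..0x02] <- [da 77]
D1: mem[0x04..0x06] <- [b8 d2 01]
D2: mem[0x0b..0x11] <- [b9 b8 d2 01 89 97 8c]
D3: mem[0x19..0x1b] <- [01 89 97]
query mem[0x0e]=0x01, mem[0x10]=0x97, mem[0x19]=0x01, mem[0x16]=0x93, mem[0x0c]=0xb8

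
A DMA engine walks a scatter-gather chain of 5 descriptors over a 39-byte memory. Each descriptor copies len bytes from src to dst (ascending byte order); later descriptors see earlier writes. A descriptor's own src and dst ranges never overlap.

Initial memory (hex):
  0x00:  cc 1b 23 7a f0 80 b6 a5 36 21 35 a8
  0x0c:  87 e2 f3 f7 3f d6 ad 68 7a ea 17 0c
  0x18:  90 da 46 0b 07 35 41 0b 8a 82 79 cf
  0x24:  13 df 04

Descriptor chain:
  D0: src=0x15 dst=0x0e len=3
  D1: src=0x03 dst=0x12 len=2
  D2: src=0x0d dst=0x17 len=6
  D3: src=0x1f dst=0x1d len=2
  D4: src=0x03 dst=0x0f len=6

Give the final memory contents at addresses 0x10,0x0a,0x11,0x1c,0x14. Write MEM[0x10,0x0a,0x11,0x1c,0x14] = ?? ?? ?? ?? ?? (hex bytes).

#0 dst[0x0e+3] := {0xea,0x17,0x0c}
#1 dst[0x12+2] := {0x7a,0xf0}
#2 dst[0x17+6] := {0xe2,0xea,0x17,0x0c,0xd6,0x7a}
#3 dst[0x1d+2] := {0x0b,0x8a}
#4 dst[0x0f+6] := {0x7a,0xf0,0x80,0xb6,0xa5,0x36}
query mem[0x10]=0xf0, mem[0x0a]=0x35, mem[0x11]=0x80, mem[0x1c]=0x7a, mem[0x14]=0x36

MEM[0x10,0x0a,0x11,0x1c,0x14] = f0 35 80 7a 36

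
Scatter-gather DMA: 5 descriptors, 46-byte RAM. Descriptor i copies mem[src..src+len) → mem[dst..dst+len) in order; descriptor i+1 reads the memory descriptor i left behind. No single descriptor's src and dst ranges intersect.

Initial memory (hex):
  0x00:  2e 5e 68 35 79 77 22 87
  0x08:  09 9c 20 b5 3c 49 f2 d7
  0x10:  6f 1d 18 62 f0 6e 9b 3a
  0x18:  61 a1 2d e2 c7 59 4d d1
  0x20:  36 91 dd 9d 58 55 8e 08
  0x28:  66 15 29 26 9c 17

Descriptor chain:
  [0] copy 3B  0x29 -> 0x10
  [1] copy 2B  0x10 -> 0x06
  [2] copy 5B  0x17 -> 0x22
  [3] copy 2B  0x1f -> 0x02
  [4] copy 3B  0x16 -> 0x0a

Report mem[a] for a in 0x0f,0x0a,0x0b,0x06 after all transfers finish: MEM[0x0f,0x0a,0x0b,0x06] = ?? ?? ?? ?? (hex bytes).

MEM[0x0f,0x0a,0x0b,0x06] = d7 9b 3a 15

[0] 0x29->0x10 len=3 : 15 29 26
[1] 0x10->0x06 len=2 : 15 29
[2] 0x17->0x22 len=5 : 3a 61 a1 2d e2
[3] 0x1f->0x02 len=2 : d1 36
[4] 0x16->0x0a len=3 : 9b 3a 61
query mem[0x0f]=0xd7, mem[0x0a]=0x9b, mem[0x0b]=0x3a, mem[0x06]=0x15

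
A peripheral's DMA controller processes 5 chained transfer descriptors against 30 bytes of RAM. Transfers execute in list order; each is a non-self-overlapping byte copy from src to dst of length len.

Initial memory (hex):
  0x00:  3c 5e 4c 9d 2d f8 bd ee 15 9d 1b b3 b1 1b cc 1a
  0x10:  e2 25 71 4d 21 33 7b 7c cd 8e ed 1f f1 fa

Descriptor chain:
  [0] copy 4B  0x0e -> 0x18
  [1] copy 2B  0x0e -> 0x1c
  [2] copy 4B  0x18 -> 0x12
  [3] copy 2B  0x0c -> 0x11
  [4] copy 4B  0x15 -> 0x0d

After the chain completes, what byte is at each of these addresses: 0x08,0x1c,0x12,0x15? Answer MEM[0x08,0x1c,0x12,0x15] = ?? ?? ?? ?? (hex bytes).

D0: mem[0x18..0x1b] <- [cc 1a e2 25]
D1: mem[0x1c..0x1d] <- [cc 1a]
D2: mem[0x12..0x15] <- [cc 1a e2 25]
D3: mem[0x11..0x12] <- [b1 1b]
D4: mem[0x0d..0x10] <- [25 7b 7c cc]
query mem[0x08]=0x15, mem[0x1c]=0xcc, mem[0x12]=0x1b, mem[0x15]=0x25

MEM[0x08,0x1c,0x12,0x15] = 15 cc 1b 25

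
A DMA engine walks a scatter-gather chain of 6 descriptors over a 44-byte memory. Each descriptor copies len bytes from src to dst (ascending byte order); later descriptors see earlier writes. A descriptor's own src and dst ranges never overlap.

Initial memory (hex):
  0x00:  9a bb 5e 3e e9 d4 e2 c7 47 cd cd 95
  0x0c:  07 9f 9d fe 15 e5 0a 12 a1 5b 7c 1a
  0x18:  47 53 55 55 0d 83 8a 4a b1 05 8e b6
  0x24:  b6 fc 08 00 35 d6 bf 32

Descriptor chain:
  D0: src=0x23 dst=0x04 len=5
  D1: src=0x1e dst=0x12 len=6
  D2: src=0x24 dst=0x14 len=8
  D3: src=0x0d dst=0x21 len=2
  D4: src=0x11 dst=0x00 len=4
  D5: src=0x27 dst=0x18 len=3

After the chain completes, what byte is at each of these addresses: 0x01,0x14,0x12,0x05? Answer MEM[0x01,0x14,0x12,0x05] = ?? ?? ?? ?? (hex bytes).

MEM[0x01,0x14,0x12,0x05] = 8a b6 8a b6

D0: mem[0x04..0x08] <- [b6 b6 fc 08 00]
D1: mem[0x12..0x17] <- [8a 4a b1 05 8e b6]
D2: mem[0x14..0x1b] <- [b6 fc 08 00 35 d6 bf 32]
D3: mem[0x21..0x22] <- [9f 9d]
D4: mem[0x00..0x03] <- [e5 8a 4a b6]
D5: mem[0x18..0x1a] <- [00 35 d6]
query mem[0x01]=0x8a, mem[0x14]=0xb6, mem[0x12]=0x8a, mem[0x05]=0xb6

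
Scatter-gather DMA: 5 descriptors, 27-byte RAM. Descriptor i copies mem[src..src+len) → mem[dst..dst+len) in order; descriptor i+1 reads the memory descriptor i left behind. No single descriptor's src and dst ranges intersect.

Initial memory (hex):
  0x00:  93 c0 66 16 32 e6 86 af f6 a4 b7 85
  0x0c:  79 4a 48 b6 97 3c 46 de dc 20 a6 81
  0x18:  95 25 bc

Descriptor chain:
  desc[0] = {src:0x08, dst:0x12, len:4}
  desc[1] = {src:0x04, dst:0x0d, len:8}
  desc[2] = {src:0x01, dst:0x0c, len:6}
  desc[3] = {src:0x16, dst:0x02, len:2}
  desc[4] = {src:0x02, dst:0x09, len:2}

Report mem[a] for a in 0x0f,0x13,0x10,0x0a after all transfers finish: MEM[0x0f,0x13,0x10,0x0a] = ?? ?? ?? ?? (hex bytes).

D0: mem[0x12..0x15] <- [f6 a4 b7 85]
D1: mem[0x0d..0x14] <- [32 e6 86 af f6 a4 b7 85]
D2: mem[0x0c..0x11] <- [c0 66 16 32 e6 86]
D3: mem[0x02..0x03] <- [a6 81]
D4: mem[0x09..0x0a] <- [a6 81]
query mem[0x0f]=0x32, mem[0x13]=0xb7, mem[0x10]=0xe6, mem[0x0a]=0x81

MEM[0x0f,0x13,0x10,0x0a] = 32 b7 e6 81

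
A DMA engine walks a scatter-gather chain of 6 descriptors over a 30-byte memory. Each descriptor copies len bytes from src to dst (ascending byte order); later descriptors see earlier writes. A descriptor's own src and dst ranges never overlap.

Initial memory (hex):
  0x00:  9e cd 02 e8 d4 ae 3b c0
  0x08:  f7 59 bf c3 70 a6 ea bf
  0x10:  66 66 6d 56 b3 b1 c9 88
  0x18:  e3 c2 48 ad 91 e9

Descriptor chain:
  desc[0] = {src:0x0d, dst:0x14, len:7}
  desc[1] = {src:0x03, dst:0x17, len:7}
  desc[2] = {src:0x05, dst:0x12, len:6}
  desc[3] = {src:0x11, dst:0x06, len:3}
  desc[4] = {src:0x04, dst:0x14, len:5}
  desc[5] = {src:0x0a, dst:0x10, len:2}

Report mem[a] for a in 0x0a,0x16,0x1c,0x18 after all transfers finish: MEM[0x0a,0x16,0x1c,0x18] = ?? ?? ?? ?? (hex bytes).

#0 dst[0x14+7] := {0xa6,0xea,0xbf,0x66,0x66,0x6d,0x56}
#1 dst[0x17+7] := {0xe8,0xd4,0xae,0x3b,0xc0,0xf7,0x59}
#2 dst[0x12+6] := {0xae,0x3b,0xc0,0xf7,0x59,0xbf}
#3 dst[0x06+3] := {0x66,0xae,0x3b}
#4 dst[0x14+5] := {0xd4,0xae,0x66,0xae,0x3b}
#5 dst[0x10+2] := {0xbf,0xc3}
query mem[0x0a]=0xbf, mem[0x16]=0x66, mem[0x1c]=0xf7, mem[0x18]=0x3b

MEM[0x0a,0x16,0x1c,0x18] = bf 66 f7 3b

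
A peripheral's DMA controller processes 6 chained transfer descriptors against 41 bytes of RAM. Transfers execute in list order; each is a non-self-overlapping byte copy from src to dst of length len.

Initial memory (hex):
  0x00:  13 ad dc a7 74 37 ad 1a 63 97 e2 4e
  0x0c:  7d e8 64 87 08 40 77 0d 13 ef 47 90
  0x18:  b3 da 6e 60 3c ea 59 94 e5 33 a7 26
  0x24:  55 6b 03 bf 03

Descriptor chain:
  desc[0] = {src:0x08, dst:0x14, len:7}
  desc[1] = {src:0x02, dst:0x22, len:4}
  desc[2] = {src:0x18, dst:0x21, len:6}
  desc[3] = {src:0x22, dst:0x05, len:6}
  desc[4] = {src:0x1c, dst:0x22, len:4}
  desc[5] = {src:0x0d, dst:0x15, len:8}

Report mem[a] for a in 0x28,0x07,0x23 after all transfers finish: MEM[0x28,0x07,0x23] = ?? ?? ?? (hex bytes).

MEM[0x28,0x07,0x23] = 03 60 ea

  after D0: wrote 7B at 0x14 = 6397e24e7de864
  after D1: wrote 4B at 0x22 = dca77437
  after D2: wrote 6B at 0x21 = 7de864603cea
  after D3: wrote 6B at 0x05 = e864603ceabf
  after D4: wrote 4B at 0x22 = 3cea5994
  after D5: wrote 8B at 0x15 = e864870840770d63
query mem[0x28]=0x03, mem[0x07]=0x60, mem[0x23]=0xea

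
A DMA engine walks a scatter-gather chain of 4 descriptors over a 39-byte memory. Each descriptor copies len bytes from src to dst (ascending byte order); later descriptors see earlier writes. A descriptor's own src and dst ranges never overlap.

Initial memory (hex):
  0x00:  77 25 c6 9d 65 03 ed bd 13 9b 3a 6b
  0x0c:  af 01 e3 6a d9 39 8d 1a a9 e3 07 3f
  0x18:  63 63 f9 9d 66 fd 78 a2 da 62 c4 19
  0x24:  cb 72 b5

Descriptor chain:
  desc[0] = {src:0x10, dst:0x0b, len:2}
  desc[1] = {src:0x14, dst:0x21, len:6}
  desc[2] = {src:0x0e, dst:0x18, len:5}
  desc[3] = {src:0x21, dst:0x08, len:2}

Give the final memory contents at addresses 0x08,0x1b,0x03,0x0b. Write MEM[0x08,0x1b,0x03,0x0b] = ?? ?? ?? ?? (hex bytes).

D0: mem[0x0b..0x0c] <- [d9 39]
D1: mem[0x21..0x26] <- [a9 e3 07 3f 63 63]
D2: mem[0x18..0x1c] <- [e3 6a d9 39 8d]
D3: mem[0x08..0x09] <- [a9 e3]
query mem[0x08]=0xa9, mem[0x1b]=0x39, mem[0x03]=0x9d, mem[0x0b]=0xd9

MEM[0x08,0x1b,0x03,0x0b] = a9 39 9d d9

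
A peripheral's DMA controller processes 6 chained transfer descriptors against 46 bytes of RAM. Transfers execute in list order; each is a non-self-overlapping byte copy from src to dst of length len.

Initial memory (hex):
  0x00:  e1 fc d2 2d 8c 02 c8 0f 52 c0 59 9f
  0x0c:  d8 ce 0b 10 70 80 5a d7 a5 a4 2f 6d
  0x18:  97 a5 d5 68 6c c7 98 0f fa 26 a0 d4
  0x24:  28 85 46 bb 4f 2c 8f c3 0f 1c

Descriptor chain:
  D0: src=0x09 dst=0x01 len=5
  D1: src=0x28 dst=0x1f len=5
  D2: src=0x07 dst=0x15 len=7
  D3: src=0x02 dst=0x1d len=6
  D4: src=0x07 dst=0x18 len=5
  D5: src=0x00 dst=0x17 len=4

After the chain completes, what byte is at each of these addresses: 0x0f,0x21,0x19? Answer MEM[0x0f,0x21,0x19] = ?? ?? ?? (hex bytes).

[0] 0x09->0x01 len=5 : c0 59 9f d8 ce
[1] 0x28->0x1f len=5 : 4f 2c 8f c3 0f
[2] 0x07->0x15 len=7 : 0f 52 c0 59 9f d8 ce
[3] 0x02->0x1d len=6 : 59 9f d8 ce c8 0f
[4] 0x07->0x18 len=5 : 0f 52 c0 59 9f
[5] 0x00->0x17 len=4 : e1 c0 59 9f
query mem[0x0f]=0x10, mem[0x21]=0xc8, mem[0x19]=0x59

MEM[0x0f,0x21,0x19] = 10 c8 59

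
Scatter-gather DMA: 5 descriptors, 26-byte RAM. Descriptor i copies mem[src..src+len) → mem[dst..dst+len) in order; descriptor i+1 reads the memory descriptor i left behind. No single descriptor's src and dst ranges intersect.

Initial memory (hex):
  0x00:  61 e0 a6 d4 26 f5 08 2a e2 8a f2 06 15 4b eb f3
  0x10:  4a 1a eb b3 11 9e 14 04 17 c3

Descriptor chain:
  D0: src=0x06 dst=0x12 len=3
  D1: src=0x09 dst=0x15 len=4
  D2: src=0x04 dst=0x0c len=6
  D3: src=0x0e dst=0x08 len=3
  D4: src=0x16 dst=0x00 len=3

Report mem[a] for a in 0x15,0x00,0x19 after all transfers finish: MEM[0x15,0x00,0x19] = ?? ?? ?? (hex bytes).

[0] 0x06->0x12 len=3 : 08 2a e2
[1] 0x09->0x15 len=4 : 8a f2 06 15
[2] 0x04->0x0c len=6 : 26 f5 08 2a e2 8a
[3] 0x0e->0x08 len=3 : 08 2a e2
[4] 0x16->0x00 len=3 : f2 06 15
query mem[0x15]=0x8a, mem[0x00]=0xf2, mem[0x19]=0xc3

MEM[0x15,0x00,0x19] = 8a f2 c3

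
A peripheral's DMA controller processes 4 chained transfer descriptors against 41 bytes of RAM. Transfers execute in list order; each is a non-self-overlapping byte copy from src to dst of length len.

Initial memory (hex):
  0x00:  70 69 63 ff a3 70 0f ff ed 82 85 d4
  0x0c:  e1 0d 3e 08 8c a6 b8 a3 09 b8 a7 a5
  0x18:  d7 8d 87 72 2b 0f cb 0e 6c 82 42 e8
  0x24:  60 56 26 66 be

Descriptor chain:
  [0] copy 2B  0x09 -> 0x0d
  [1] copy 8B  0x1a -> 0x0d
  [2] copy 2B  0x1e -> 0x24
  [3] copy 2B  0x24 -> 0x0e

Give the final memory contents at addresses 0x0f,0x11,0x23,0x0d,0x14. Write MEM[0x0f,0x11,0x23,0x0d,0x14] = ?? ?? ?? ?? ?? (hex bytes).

D0: mem[0x0d..0x0e] <- [82 85]
D1: mem[0x0d..0x14] <- [87 72 2b 0f cb 0e 6c 82]
D2: mem[0x24..0x25] <- [cb 0e]
D3: mem[0x0e..0x0f] <- [cb 0e]
query mem[0x0f]=0x0e, mem[0x11]=0xcb, mem[0x23]=0xe8, mem[0x0d]=0x87, mem[0x14]=0x82

MEM[0x0f,0x11,0x23,0x0d,0x14] = 0e cb e8 87 82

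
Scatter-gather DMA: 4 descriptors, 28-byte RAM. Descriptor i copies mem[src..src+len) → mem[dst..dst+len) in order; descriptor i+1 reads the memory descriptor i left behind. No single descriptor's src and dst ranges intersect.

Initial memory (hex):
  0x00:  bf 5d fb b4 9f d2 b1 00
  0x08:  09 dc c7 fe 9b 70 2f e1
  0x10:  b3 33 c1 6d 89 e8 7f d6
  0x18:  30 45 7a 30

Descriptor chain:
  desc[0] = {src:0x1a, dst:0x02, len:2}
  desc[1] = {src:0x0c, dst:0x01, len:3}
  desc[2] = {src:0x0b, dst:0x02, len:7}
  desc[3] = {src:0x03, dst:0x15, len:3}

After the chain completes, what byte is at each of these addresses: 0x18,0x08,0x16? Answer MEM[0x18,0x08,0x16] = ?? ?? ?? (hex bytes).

MEM[0x18,0x08,0x16] = 30 33 70

D0: mem[0x02..0x03] <- [7a 30]
D1: mem[0x01..0x03] <- [9b 70 2f]
D2: mem[0x02..0x08] <- [fe 9b 70 2f e1 b3 33]
D3: mem[0x15..0x17] <- [9b 70 2f]
query mem[0x18]=0x30, mem[0x08]=0x33, mem[0x16]=0x70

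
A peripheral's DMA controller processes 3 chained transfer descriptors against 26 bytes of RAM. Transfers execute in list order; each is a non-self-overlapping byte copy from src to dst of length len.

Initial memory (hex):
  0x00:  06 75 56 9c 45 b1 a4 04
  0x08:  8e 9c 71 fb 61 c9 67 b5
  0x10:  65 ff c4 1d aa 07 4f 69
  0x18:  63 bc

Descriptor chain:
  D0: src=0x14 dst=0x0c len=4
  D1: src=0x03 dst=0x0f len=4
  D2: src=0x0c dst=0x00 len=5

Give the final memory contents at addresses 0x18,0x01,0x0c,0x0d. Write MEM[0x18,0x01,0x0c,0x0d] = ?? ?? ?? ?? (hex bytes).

[0] 0x14->0x0c len=4 : aa 07 4f 69
[1] 0x03->0x0f len=4 : 9c 45 b1 a4
[2] 0x0c->0x00 len=5 : aa 07 4f 9c 45
query mem[0x18]=0x63, mem[0x01]=0x07, mem[0x0c]=0xaa, mem[0x0d]=0x07

MEM[0x18,0x01,0x0c,0x0d] = 63 07 aa 07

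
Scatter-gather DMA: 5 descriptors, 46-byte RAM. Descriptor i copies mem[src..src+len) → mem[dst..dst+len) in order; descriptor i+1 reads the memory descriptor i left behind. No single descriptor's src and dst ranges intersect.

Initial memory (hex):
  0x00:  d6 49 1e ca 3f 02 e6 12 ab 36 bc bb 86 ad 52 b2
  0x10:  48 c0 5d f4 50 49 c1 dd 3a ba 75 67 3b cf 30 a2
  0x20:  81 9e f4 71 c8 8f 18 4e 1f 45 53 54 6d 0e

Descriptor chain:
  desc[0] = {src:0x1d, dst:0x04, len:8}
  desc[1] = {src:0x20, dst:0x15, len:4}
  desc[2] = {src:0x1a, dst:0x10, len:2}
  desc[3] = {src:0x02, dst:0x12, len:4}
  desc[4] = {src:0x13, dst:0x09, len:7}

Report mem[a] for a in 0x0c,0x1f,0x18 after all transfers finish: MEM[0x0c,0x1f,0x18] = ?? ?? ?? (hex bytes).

MEM[0x0c,0x1f,0x18] = 9e a2 71

[0] 0x1d->0x04 len=8 : cf 30 a2 81 9e f4 71 c8
[1] 0x20->0x15 len=4 : 81 9e f4 71
[2] 0x1a->0x10 len=2 : 75 67
[3] 0x02->0x12 len=4 : 1e ca cf 30
[4] 0x13->0x09 len=7 : ca cf 30 9e f4 71 ba
query mem[0x0c]=0x9e, mem[0x1f]=0xa2, mem[0x18]=0x71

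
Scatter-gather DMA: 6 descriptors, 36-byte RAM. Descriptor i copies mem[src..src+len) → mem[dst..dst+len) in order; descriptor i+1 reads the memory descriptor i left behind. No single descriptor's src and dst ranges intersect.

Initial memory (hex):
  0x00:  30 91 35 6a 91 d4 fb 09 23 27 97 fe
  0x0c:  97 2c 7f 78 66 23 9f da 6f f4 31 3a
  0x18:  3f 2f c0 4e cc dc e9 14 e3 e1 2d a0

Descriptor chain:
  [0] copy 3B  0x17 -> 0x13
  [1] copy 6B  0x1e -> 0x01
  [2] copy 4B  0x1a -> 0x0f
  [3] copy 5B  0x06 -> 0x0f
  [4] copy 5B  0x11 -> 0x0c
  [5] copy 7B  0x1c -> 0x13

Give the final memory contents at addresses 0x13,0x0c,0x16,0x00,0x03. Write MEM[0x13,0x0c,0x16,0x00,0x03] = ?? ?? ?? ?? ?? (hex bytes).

  after D0: wrote 3B at 0x13 = 3a3f2f
  after D1: wrote 6B at 0x01 = e914e3e12da0
  after D2: wrote 4B at 0x0f = c04eccdc
  after D3: wrote 5B at 0x0f = a009232797
  after D4: wrote 5B at 0x0c = 2327973f2f
  after D5: wrote 7B at 0x13 = ccdce914e3e12d
query mem[0x13]=0xcc, mem[0x0c]=0x23, mem[0x16]=0x14, mem[0x00]=0x30, mem[0x03]=0xe3

MEM[0x13,0x0c,0x16,0x00,0x03] = cc 23 14 30 e3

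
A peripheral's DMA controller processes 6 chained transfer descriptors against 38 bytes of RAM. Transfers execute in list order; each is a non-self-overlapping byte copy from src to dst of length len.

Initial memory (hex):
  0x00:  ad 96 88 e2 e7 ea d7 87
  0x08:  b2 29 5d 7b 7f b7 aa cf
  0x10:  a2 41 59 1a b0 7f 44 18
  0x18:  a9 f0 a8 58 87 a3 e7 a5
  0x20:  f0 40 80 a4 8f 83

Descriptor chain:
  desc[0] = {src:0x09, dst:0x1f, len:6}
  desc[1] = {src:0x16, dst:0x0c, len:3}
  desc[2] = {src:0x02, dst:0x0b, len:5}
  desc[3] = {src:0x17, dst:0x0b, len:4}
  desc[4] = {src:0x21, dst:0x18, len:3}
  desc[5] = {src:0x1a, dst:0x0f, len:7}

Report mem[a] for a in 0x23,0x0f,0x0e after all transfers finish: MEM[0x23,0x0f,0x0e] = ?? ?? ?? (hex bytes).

  after D0: wrote 6B at 0x1f = 295d7b7fb7aa
  after D1: wrote 3B at 0x0c = 4418a9
  after D2: wrote 5B at 0x0b = 88e2e7ead7
  after D3: wrote 4B at 0x0b = 18a9f0a8
  after D4: wrote 3B at 0x18 = 7b7fb7
  after D5: wrote 7B at 0x0f = b75887a3e7295d
query mem[0x23]=0xb7, mem[0x0f]=0xb7, mem[0x0e]=0xa8

MEM[0x23,0x0f,0x0e] = b7 b7 a8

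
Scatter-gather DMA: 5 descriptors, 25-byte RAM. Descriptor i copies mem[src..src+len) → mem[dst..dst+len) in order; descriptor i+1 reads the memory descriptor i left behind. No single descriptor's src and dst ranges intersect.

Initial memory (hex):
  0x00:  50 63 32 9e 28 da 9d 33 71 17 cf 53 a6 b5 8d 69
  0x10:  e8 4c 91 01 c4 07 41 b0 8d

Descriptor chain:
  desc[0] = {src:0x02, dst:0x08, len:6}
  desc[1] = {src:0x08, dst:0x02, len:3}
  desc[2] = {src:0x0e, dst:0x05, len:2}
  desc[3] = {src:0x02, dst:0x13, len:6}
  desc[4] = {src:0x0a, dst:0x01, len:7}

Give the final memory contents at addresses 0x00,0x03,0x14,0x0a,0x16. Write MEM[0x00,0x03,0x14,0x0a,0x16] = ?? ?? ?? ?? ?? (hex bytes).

D0: mem[0x08..0x0d] <- [32 9e 28 da 9d 33]
D1: mem[0x02..0x04] <- [32 9e 28]
D2: mem[0x05..0x06] <- [8d 69]
D3: mem[0x13..0x18] <- [32 9e 28 8d 69 33]
D4: mem[0x01..0x07] <- [28 da 9d 33 8d 69 e8]
query mem[0x00]=0x50, mem[0x03]=0x9d, mem[0x14]=0x9e, mem[0x0a]=0x28, mem[0x16]=0x8d

MEM[0x00,0x03,0x14,0x0a,0x16] = 50 9d 9e 28 8d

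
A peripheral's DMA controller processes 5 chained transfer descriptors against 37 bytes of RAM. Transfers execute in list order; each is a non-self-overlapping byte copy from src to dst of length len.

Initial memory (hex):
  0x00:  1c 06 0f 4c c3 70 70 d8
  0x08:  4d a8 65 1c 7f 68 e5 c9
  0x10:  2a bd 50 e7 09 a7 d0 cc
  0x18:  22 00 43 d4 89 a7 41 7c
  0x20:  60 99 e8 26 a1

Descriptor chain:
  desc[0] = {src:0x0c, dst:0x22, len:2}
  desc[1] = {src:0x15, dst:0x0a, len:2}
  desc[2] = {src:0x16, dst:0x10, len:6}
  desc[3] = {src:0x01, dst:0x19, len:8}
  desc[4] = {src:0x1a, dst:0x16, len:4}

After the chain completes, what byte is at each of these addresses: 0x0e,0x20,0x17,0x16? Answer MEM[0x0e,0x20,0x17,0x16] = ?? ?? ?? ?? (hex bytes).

MEM[0x0e,0x20,0x17,0x16] = e5 4d 4c 0f

  after D0: wrote 2B at 0x22 = 7f68
  after D1: wrote 2B at 0x0a = a7d0
  after D2: wrote 6B at 0x10 = d0cc220043d4
  after D3: wrote 8B at 0x19 = 060f4cc37070d84d
  after D4: wrote 4B at 0x16 = 0f4cc370
query mem[0x0e]=0xe5, mem[0x20]=0x4d, mem[0x17]=0x4c, mem[0x16]=0x0f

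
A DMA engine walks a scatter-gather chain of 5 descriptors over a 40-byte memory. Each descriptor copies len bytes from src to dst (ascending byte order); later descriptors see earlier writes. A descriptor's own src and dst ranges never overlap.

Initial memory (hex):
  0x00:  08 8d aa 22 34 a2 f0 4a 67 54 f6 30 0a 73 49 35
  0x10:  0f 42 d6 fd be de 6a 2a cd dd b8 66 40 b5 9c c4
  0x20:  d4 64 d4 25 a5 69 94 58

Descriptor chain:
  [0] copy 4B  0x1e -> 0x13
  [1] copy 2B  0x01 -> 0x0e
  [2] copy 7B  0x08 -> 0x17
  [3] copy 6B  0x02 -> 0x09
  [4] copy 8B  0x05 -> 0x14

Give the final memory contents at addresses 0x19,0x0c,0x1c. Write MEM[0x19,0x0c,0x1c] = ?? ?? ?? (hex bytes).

MEM[0x19,0x0c,0x1c] = 22 a2 73

[0] 0x1e->0x13 len=4 : 9c c4 d4 64
[1] 0x01->0x0e len=2 : 8d aa
[2] 0x08->0x17 len=7 : 67 54 f6 30 0a 73 8d
[3] 0x02->0x09 len=6 : aa 22 34 a2 f0 4a
[4] 0x05->0x14 len=8 : a2 f0 4a 67 aa 22 34 a2
query mem[0x19]=0x22, mem[0x0c]=0xa2, mem[0x1c]=0x73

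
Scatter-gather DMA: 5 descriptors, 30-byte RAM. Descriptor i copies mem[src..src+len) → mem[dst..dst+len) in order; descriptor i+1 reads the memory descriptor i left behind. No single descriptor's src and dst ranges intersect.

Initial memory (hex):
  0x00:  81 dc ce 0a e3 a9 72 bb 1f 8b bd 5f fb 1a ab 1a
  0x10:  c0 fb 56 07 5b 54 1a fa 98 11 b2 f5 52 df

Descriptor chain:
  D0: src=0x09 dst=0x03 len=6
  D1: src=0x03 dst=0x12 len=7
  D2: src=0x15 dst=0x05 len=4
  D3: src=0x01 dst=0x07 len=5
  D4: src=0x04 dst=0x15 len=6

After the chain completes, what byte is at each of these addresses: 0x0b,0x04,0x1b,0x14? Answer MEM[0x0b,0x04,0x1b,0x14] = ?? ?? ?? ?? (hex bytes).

  after D0: wrote 6B at 0x03 = 8bbd5ffb1aab
  after D1: wrote 7B at 0x12 = 8bbd5ffb1aab8b
  after D2: wrote 4B at 0x05 = fb1aab8b
  after D3: wrote 5B at 0x07 = dcce8bbdfb
  after D4: wrote 6B at 0x15 = bdfb1adcce8b
query mem[0x0b]=0xfb, mem[0x04]=0xbd, mem[0x1b]=0xf5, mem[0x14]=0x5f

MEM[0x0b,0x04,0x1b,0x14] = fb bd f5 5f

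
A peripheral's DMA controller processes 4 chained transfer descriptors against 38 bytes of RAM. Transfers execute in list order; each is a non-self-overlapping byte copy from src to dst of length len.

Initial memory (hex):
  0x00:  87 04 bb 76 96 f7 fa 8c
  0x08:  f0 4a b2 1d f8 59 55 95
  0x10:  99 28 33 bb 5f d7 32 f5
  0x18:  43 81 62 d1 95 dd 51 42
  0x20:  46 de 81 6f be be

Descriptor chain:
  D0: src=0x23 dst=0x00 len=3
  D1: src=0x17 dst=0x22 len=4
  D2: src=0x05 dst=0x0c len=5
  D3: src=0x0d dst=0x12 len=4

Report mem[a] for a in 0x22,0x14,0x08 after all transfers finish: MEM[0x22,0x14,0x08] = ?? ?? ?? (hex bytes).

  after D0: wrote 3B at 0x00 = 6fbebe
  after D1: wrote 4B at 0x22 = f5438162
  after D2: wrote 5B at 0x0c = f7fa8cf04a
  after D3: wrote 4B at 0x12 = fa8cf04a
query mem[0x22]=0xf5, mem[0x14]=0xf0, mem[0x08]=0xf0

MEM[0x22,0x14,0x08] = f5 f0 f0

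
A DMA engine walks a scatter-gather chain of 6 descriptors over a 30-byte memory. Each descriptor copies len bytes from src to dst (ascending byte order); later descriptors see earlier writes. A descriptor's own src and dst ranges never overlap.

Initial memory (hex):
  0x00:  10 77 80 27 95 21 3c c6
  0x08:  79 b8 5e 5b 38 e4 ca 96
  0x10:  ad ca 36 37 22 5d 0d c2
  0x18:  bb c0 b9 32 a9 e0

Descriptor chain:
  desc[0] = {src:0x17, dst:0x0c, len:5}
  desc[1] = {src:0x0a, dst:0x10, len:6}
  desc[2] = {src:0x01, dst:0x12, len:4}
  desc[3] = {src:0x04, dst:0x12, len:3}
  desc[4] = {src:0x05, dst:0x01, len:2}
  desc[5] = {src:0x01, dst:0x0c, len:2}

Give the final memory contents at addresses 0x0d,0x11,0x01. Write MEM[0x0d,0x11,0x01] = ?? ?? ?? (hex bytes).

[0] 0x17->0x0c len=5 : c2 bb c0 b9 32
[1] 0x0a->0x10 len=6 : 5e 5b c2 bb c0 b9
[2] 0x01->0x12 len=4 : 77 80 27 95
[3] 0x04->0x12 len=3 : 95 21 3c
[4] 0x05->0x01 len=2 : 21 3c
[5] 0x01->0x0c len=2 : 21 3c
query mem[0x0d]=0x3c, mem[0x11]=0x5b, mem[0x01]=0x21

MEM[0x0d,0x11,0x01] = 3c 5b 21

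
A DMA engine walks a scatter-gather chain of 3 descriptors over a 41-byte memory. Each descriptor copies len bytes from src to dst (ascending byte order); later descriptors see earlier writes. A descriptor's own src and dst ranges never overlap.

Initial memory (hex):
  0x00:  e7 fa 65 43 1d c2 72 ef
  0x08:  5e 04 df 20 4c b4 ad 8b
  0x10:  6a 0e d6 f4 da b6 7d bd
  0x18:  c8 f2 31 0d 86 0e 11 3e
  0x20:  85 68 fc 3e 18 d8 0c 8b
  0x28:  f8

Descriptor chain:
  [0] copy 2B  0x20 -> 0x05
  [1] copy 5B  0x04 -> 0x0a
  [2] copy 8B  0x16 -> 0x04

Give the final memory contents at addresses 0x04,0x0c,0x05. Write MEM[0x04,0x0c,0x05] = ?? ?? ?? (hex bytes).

D0: mem[0x05..0x06] <- [85 68]
D1: mem[0x0a..0x0e] <- [1d 85 68 ef 5e]
D2: mem[0x04..0x0b] <- [7d bd c8 f2 31 0d 86 0e]
query mem[0x04]=0x7d, mem[0x0c]=0x68, mem[0x05]=0xbd

MEM[0x04,0x0c,0x05] = 7d 68 bd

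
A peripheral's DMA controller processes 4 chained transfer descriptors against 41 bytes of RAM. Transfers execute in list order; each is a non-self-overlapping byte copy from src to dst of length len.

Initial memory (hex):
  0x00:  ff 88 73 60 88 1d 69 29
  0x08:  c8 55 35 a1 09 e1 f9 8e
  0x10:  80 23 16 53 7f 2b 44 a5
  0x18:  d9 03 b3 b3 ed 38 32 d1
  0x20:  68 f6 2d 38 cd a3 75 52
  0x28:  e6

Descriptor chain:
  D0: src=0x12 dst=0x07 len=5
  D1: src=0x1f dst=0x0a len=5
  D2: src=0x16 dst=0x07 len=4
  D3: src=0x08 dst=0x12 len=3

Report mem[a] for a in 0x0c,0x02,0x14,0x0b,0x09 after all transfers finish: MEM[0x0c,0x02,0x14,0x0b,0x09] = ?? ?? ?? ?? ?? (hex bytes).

MEM[0x0c,0x02,0x14,0x0b,0x09] = f6 73 03 68 d9

[0] 0x12->0x07 len=5 : 16 53 7f 2b 44
[1] 0x1f->0x0a len=5 : d1 68 f6 2d 38
[2] 0x16->0x07 len=4 : 44 a5 d9 03
[3] 0x08->0x12 len=3 : a5 d9 03
query mem[0x0c]=0xf6, mem[0x02]=0x73, mem[0x14]=0x03, mem[0x0b]=0x68, mem[0x09]=0xd9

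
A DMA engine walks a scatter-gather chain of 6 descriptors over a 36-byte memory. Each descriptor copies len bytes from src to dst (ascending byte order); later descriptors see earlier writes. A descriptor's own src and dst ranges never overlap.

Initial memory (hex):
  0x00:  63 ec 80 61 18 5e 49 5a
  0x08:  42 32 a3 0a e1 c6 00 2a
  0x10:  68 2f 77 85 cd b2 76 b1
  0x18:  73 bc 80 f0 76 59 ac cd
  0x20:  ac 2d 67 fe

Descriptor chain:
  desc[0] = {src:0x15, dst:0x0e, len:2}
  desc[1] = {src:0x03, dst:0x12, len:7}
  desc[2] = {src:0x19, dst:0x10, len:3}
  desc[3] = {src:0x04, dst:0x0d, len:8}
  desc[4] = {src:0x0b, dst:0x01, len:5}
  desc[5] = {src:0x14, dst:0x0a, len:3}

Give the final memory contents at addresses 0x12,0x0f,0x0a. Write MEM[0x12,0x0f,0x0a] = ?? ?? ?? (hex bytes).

MEM[0x12,0x0f,0x0a] = 32 49 0a

  after D0: wrote 2B at 0x0e = b276
  after D1: wrote 7B at 0x12 = 61185e495a4232
  after D2: wrote 3B at 0x10 = bc80f0
  after D3: wrote 8B at 0x0d = 185e495a4232a30a
  after D4: wrote 5B at 0x01 = 0ae1185e49
  after D5: wrote 3B at 0x0a = 0a495a
query mem[0x12]=0x32, mem[0x0f]=0x49, mem[0x0a]=0x0a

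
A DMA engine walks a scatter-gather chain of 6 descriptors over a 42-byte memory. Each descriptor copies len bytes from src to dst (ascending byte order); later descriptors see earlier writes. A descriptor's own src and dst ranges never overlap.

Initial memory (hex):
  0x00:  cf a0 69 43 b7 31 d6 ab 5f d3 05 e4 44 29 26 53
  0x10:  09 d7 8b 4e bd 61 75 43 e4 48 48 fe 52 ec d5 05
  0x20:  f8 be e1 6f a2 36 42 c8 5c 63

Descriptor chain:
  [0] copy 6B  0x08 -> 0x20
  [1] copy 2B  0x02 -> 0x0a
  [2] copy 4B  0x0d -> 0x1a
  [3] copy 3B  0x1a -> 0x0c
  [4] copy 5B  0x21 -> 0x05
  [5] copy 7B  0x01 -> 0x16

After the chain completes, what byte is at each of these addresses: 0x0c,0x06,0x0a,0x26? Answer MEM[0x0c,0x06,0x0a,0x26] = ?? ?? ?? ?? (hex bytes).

[0] 0x08->0x20 len=6 : 5f d3 05 e4 44 29
[1] 0x02->0x0a len=2 : 69 43
[2] 0x0d->0x1a len=4 : 29 26 53 09
[3] 0x1a->0x0c len=3 : 29 26 53
[4] 0x21->0x05 len=5 : d3 05 e4 44 29
[5] 0x01->0x16 len=7 : a0 69 43 b7 d3 05 e4
query mem[0x0c]=0x29, mem[0x06]=0x05, mem[0x0a]=0x69, mem[0x26]=0x42

MEM[0x0c,0x06,0x0a,0x26] = 29 05 69 42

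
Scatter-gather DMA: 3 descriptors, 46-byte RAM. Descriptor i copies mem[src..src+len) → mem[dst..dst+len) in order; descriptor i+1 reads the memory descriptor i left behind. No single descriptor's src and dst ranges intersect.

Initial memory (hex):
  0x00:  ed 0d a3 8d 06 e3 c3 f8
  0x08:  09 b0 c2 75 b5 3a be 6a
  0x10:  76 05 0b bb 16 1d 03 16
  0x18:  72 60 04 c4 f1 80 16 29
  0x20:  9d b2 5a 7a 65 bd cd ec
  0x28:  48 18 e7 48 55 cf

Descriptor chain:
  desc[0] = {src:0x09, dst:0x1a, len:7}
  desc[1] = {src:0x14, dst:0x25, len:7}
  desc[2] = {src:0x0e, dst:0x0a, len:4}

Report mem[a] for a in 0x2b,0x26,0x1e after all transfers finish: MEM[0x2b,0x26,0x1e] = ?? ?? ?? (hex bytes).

MEM[0x2b,0x26,0x1e] = b0 1d 3a

[0] 0x09->0x1a len=7 : b0 c2 75 b5 3a be 6a
[1] 0x14->0x25 len=7 : 16 1d 03 16 72 60 b0
[2] 0x0e->0x0a len=4 : be 6a 76 05
query mem[0x2b]=0xb0, mem[0x26]=0x1d, mem[0x1e]=0x3a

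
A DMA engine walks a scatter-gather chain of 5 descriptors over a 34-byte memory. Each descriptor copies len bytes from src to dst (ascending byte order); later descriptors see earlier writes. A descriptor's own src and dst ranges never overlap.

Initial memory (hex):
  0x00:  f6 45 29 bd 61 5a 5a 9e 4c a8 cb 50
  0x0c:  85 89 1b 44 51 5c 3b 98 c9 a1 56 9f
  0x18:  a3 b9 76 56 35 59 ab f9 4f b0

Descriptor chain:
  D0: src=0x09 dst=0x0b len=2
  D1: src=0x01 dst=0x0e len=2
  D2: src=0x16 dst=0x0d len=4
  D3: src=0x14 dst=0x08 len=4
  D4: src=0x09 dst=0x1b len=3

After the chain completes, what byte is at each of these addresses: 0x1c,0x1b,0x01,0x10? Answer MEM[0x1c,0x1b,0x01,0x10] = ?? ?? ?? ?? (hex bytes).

  after D0: wrote 2B at 0x0b = a8cb
  after D1: wrote 2B at 0x0e = 4529
  after D2: wrote 4B at 0x0d = 569fa3b9
  after D3: wrote 4B at 0x08 = c9a1569f
  after D4: wrote 3B at 0x1b = a1569f
query mem[0x1c]=0x56, mem[0x1b]=0xa1, mem[0x01]=0x45, mem[0x10]=0xb9

MEM[0x1c,0x1b,0x01,0x10] = 56 a1 45 b9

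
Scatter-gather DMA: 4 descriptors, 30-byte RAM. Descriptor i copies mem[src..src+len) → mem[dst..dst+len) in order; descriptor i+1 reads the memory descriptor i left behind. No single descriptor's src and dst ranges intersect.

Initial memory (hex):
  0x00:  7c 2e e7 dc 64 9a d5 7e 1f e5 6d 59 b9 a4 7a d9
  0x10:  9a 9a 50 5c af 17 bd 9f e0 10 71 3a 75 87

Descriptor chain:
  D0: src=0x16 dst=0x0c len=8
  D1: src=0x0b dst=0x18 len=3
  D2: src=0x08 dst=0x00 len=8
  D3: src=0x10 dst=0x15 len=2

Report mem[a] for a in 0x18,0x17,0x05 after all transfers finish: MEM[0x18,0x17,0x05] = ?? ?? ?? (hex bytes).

[0] 0x16->0x0c len=8 : bd 9f e0 10 71 3a 75 87
[1] 0x0b->0x18 len=3 : 59 bd 9f
[2] 0x08->0x00 len=8 : 1f e5 6d 59 bd 9f e0 10
[3] 0x10->0x15 len=2 : 71 3a
query mem[0x18]=0x59, mem[0x17]=0x9f, mem[0x05]=0x9f

MEM[0x18,0x17,0x05] = 59 9f 9f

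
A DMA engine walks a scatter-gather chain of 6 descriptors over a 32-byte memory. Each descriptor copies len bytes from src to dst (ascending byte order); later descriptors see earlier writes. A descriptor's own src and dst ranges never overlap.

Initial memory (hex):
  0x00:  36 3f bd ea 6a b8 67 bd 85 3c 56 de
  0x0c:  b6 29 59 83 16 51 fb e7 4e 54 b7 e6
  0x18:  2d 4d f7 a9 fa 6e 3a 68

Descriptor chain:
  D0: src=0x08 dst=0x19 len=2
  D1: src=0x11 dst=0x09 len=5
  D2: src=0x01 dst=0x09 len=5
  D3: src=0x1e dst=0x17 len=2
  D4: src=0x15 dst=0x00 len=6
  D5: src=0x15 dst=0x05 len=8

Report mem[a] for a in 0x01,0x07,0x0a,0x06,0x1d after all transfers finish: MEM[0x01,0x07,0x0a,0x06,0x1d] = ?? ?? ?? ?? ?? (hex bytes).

D0: mem[0x19..0x1a] <- [85 3c]
D1: mem[0x09..0x0d] <- [51 fb e7 4e 54]
D2: mem[0x09..0x0d] <- [3f bd ea 6a b8]
D3: mem[0x17..0x18] <- [3a 68]
D4: mem[0x00..0x05] <- [54 b7 3a 68 85 3c]
D5: mem[0x05..0x0c] <- [54 b7 3a 68 85 3c a9 fa]
query mem[0x01]=0xb7, mem[0x07]=0x3a, mem[0x0a]=0x3c, mem[0x06]=0xb7, mem[0x1d]=0x6e

MEM[0x01,0x07,0x0a,0x06,0x1d] = b7 3a 3c b7 6e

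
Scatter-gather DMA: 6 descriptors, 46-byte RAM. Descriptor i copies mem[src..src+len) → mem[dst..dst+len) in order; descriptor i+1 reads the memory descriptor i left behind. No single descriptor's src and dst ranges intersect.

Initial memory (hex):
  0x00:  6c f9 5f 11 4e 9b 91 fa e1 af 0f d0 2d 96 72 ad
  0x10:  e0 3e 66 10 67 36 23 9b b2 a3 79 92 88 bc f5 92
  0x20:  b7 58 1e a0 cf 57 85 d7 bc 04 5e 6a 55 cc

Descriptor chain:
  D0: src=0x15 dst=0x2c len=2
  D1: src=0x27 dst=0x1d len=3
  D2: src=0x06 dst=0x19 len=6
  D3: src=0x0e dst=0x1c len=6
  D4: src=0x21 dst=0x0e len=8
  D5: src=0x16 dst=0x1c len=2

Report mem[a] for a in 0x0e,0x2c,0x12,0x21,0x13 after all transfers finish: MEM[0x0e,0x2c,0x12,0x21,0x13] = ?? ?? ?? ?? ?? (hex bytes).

MEM[0x0e,0x2c,0x12,0x21,0x13] = 10 36 57 10 85

  after D0: wrote 2B at 0x2c = 3623
  after D1: wrote 3B at 0x1d = d7bc04
  after D2: wrote 6B at 0x19 = 91fae1af0fd0
  after D3: wrote 6B at 0x1c = 72ade03e6610
  after D4: wrote 8B at 0x0e = 101ea0cf5785d7bc
  after D5: wrote 2B at 0x1c = 239b
query mem[0x0e]=0x10, mem[0x2c]=0x36, mem[0x12]=0x57, mem[0x21]=0x10, mem[0x13]=0x85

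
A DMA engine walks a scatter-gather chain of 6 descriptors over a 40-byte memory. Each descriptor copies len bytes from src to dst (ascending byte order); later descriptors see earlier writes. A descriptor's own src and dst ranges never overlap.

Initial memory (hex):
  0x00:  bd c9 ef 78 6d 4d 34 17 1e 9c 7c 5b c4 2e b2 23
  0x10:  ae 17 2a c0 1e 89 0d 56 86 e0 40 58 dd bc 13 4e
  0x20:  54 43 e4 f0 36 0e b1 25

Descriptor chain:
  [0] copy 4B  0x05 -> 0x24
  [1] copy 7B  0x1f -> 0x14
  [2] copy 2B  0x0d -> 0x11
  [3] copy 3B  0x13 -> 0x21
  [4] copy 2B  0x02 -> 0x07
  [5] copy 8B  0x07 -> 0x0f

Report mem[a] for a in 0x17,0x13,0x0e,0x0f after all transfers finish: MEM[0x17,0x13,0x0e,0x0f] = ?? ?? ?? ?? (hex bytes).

  after D0: wrote 4B at 0x24 = 4d34171e
  after D1: wrote 7B at 0x14 = 4e5443e4f04d34
  after D2: wrote 2B at 0x11 = 2eb2
  after D3: wrote 3B at 0x21 = c04e54
  after D4: wrote 2B at 0x07 = ef78
  after D5: wrote 8B at 0x0f = ef789c7c5bc42eb2
query mem[0x17]=0xe4, mem[0x13]=0x5b, mem[0x0e]=0xb2, mem[0x0f]=0xef

MEM[0x17,0x13,0x0e,0x0f] = e4 5b b2 ef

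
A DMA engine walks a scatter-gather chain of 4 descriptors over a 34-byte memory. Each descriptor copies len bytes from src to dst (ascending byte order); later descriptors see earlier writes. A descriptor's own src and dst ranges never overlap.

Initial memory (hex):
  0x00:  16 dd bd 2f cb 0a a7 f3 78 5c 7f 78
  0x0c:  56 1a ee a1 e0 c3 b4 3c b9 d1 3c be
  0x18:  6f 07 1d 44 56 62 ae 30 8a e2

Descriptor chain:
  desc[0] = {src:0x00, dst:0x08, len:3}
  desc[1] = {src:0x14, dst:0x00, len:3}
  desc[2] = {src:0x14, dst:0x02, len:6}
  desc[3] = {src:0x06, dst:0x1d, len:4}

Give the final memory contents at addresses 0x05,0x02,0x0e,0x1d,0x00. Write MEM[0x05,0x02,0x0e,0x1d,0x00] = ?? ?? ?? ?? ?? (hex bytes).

#0 dst[0x08+3] := {0x16,0xdd,0xbd}
#1 dst[0x00+3] := {0xb9,0xd1,0x3c}
#2 dst[0x02+6] := {0xb9,0xd1,0x3c,0xbe,0x6f,0x07}
#3 dst[0x1d+4] := {0x6f,0x07,0x16,0xdd}
query mem[0x05]=0xbe, mem[0x02]=0xb9, mem[0x0e]=0xee, mem[0x1d]=0x6f, mem[0x00]=0xb9

MEM[0x05,0x02,0x0e,0x1d,0x00] = be b9 ee 6f b9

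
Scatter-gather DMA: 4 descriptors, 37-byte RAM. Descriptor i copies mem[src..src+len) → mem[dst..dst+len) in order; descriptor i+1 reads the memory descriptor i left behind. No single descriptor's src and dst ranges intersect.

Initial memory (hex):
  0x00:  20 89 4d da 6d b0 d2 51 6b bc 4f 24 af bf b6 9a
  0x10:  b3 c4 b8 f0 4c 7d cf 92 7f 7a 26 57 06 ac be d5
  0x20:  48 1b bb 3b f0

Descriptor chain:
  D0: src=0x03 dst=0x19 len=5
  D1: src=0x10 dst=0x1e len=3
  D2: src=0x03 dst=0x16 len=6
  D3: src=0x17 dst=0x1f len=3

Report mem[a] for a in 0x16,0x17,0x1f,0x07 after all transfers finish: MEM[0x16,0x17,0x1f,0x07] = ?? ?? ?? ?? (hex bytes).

#0 dst[0x19+5] := {0xda,0x6d,0xb0,0xd2,0x51}
#1 dst[0x1e+3] := {0xb3,0xc4,0xb8}
#2 dst[0x16+6] := {0xda,0x6d,0xb0,0xd2,0x51,0x6b}
#3 dst[0x1f+3] := {0x6d,0xb0,0xd2}
query mem[0x16]=0xda, mem[0x17]=0x6d, mem[0x1f]=0x6d, mem[0x07]=0x51

MEM[0x16,0x17,0x1f,0x07] = da 6d 6d 51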